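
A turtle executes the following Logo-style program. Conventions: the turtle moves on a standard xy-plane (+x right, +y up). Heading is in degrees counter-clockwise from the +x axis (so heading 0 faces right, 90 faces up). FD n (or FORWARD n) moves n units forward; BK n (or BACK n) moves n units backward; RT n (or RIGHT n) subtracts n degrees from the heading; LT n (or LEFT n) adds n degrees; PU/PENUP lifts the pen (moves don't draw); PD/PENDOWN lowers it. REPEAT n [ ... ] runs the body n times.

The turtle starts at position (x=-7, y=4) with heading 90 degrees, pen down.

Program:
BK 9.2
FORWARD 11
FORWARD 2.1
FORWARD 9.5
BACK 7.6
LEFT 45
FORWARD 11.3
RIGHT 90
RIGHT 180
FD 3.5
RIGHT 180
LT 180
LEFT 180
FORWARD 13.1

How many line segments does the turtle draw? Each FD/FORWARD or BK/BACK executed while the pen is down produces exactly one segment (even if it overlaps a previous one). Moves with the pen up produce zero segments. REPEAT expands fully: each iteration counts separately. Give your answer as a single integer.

Answer: 8

Derivation:
Executing turtle program step by step:
Start: pos=(-7,4), heading=90, pen down
BK 9.2: (-7,4) -> (-7,-5.2) [heading=90, draw]
FD 11: (-7,-5.2) -> (-7,5.8) [heading=90, draw]
FD 2.1: (-7,5.8) -> (-7,7.9) [heading=90, draw]
FD 9.5: (-7,7.9) -> (-7,17.4) [heading=90, draw]
BK 7.6: (-7,17.4) -> (-7,9.8) [heading=90, draw]
LT 45: heading 90 -> 135
FD 11.3: (-7,9.8) -> (-14.99,17.79) [heading=135, draw]
RT 90: heading 135 -> 45
RT 180: heading 45 -> 225
FD 3.5: (-14.99,17.79) -> (-17.465,15.315) [heading=225, draw]
RT 180: heading 225 -> 45
LT 180: heading 45 -> 225
LT 180: heading 225 -> 45
FD 13.1: (-17.465,15.315) -> (-8.202,24.579) [heading=45, draw]
Final: pos=(-8.202,24.579), heading=45, 8 segment(s) drawn
Segments drawn: 8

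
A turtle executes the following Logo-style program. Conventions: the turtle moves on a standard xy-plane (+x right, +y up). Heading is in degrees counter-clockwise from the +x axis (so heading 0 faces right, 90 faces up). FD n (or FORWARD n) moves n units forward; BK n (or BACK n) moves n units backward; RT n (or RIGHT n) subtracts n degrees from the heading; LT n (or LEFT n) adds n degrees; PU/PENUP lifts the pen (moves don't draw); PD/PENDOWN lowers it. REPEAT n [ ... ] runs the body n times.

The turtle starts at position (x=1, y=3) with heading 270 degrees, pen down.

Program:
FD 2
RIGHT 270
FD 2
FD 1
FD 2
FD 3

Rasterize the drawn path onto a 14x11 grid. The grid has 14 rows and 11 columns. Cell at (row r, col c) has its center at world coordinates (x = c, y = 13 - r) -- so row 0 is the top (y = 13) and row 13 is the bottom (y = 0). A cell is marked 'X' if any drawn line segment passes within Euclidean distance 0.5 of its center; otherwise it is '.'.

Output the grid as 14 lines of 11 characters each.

Answer: ...........
...........
...........
...........
...........
...........
...........
...........
...........
...........
.X.........
.X.........
.XXXXXXXXX.
...........

Derivation:
Segment 0: (1,3) -> (1,1)
Segment 1: (1,1) -> (3,1)
Segment 2: (3,1) -> (4,1)
Segment 3: (4,1) -> (6,1)
Segment 4: (6,1) -> (9,1)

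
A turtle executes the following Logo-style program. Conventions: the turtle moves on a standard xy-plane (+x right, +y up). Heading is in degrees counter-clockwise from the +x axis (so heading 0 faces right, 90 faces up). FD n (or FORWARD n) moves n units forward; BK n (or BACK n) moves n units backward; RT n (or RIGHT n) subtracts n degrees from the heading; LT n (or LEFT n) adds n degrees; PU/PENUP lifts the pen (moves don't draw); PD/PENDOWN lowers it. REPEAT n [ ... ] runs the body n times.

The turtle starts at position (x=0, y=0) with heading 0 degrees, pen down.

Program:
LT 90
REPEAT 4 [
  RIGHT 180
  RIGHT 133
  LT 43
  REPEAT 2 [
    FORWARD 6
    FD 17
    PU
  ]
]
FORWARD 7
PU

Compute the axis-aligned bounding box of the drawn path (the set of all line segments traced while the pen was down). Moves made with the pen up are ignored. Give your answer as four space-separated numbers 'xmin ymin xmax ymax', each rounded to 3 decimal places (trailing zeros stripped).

Answer: -23 0 0 0

Derivation:
Executing turtle program step by step:
Start: pos=(0,0), heading=0, pen down
LT 90: heading 0 -> 90
REPEAT 4 [
  -- iteration 1/4 --
  RT 180: heading 90 -> 270
  RT 133: heading 270 -> 137
  LT 43: heading 137 -> 180
  REPEAT 2 [
    -- iteration 1/2 --
    FD 6: (0,0) -> (-6,0) [heading=180, draw]
    FD 17: (-6,0) -> (-23,0) [heading=180, draw]
    PU: pen up
    -- iteration 2/2 --
    FD 6: (-23,0) -> (-29,0) [heading=180, move]
    FD 17: (-29,0) -> (-46,0) [heading=180, move]
    PU: pen up
  ]
  -- iteration 2/4 --
  RT 180: heading 180 -> 0
  RT 133: heading 0 -> 227
  LT 43: heading 227 -> 270
  REPEAT 2 [
    -- iteration 1/2 --
    FD 6: (-46,0) -> (-46,-6) [heading=270, move]
    FD 17: (-46,-6) -> (-46,-23) [heading=270, move]
    PU: pen up
    -- iteration 2/2 --
    FD 6: (-46,-23) -> (-46,-29) [heading=270, move]
    FD 17: (-46,-29) -> (-46,-46) [heading=270, move]
    PU: pen up
  ]
  -- iteration 3/4 --
  RT 180: heading 270 -> 90
  RT 133: heading 90 -> 317
  LT 43: heading 317 -> 0
  REPEAT 2 [
    -- iteration 1/2 --
    FD 6: (-46,-46) -> (-40,-46) [heading=0, move]
    FD 17: (-40,-46) -> (-23,-46) [heading=0, move]
    PU: pen up
    -- iteration 2/2 --
    FD 6: (-23,-46) -> (-17,-46) [heading=0, move]
    FD 17: (-17,-46) -> (0,-46) [heading=0, move]
    PU: pen up
  ]
  -- iteration 4/4 --
  RT 180: heading 0 -> 180
  RT 133: heading 180 -> 47
  LT 43: heading 47 -> 90
  REPEAT 2 [
    -- iteration 1/2 --
    FD 6: (0,-46) -> (0,-40) [heading=90, move]
    FD 17: (0,-40) -> (0,-23) [heading=90, move]
    PU: pen up
    -- iteration 2/2 --
    FD 6: (0,-23) -> (0,-17) [heading=90, move]
    FD 17: (0,-17) -> (0,0) [heading=90, move]
    PU: pen up
  ]
]
FD 7: (0,0) -> (0,7) [heading=90, move]
PU: pen up
Final: pos=(0,7), heading=90, 2 segment(s) drawn

Segment endpoints: x in {-23, -6, 0}, y in {0, 0, 0}
xmin=-23, ymin=0, xmax=0, ymax=0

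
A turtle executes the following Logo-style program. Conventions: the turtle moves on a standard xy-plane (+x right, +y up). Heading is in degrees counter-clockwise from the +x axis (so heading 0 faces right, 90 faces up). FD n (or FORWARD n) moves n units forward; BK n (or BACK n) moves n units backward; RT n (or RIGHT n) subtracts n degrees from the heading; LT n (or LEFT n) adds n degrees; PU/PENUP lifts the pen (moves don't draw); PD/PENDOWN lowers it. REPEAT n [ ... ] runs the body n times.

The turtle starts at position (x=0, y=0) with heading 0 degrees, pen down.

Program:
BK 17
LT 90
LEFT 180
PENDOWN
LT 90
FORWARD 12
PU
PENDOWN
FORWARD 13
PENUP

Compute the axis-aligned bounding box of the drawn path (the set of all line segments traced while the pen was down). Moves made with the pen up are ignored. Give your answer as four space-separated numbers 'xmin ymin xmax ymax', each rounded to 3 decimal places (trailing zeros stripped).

Executing turtle program step by step:
Start: pos=(0,0), heading=0, pen down
BK 17: (0,0) -> (-17,0) [heading=0, draw]
LT 90: heading 0 -> 90
LT 180: heading 90 -> 270
PD: pen down
LT 90: heading 270 -> 0
FD 12: (-17,0) -> (-5,0) [heading=0, draw]
PU: pen up
PD: pen down
FD 13: (-5,0) -> (8,0) [heading=0, draw]
PU: pen up
Final: pos=(8,0), heading=0, 3 segment(s) drawn

Segment endpoints: x in {-17, -5, 0, 8}, y in {0, 0, 0}
xmin=-17, ymin=0, xmax=8, ymax=0

Answer: -17 0 8 0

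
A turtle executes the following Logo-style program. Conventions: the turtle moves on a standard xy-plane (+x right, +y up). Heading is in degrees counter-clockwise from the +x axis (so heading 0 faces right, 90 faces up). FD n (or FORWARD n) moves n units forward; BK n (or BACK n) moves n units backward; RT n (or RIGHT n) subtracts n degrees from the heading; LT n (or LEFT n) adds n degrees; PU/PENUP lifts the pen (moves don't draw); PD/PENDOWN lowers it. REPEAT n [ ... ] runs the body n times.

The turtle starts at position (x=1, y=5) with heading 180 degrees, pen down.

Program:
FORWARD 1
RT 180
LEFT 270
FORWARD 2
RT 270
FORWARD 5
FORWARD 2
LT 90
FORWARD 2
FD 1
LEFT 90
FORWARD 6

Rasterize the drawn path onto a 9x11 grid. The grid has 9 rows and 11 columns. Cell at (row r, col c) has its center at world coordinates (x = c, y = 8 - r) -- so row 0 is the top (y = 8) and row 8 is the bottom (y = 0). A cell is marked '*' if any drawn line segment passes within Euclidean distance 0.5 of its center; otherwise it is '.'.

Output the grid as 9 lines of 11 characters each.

Segment 0: (1,5) -> (0,5)
Segment 1: (0,5) -> (-0,3)
Segment 2: (-0,3) -> (5,3)
Segment 3: (5,3) -> (7,3)
Segment 4: (7,3) -> (7,5)
Segment 5: (7,5) -> (7,6)
Segment 6: (7,6) -> (1,6)

Answer: ...........
...........
.*******...
**.....*...
*......*...
********...
...........
...........
...........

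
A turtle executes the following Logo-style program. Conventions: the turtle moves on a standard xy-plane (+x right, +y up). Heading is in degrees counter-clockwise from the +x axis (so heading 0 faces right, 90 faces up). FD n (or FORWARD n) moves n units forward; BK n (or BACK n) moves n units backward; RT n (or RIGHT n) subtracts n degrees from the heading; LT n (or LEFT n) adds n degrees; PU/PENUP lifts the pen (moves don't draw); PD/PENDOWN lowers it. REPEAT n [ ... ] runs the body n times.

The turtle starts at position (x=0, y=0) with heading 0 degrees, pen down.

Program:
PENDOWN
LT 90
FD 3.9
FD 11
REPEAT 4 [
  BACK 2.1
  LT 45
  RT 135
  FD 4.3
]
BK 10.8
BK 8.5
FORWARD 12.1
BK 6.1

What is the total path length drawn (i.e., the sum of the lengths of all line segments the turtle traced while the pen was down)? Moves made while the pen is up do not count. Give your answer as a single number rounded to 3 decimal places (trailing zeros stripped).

Executing turtle program step by step:
Start: pos=(0,0), heading=0, pen down
PD: pen down
LT 90: heading 0 -> 90
FD 3.9: (0,0) -> (0,3.9) [heading=90, draw]
FD 11: (0,3.9) -> (0,14.9) [heading=90, draw]
REPEAT 4 [
  -- iteration 1/4 --
  BK 2.1: (0,14.9) -> (0,12.8) [heading=90, draw]
  LT 45: heading 90 -> 135
  RT 135: heading 135 -> 0
  FD 4.3: (0,12.8) -> (4.3,12.8) [heading=0, draw]
  -- iteration 2/4 --
  BK 2.1: (4.3,12.8) -> (2.2,12.8) [heading=0, draw]
  LT 45: heading 0 -> 45
  RT 135: heading 45 -> 270
  FD 4.3: (2.2,12.8) -> (2.2,8.5) [heading=270, draw]
  -- iteration 3/4 --
  BK 2.1: (2.2,8.5) -> (2.2,10.6) [heading=270, draw]
  LT 45: heading 270 -> 315
  RT 135: heading 315 -> 180
  FD 4.3: (2.2,10.6) -> (-2.1,10.6) [heading=180, draw]
  -- iteration 4/4 --
  BK 2.1: (-2.1,10.6) -> (0,10.6) [heading=180, draw]
  LT 45: heading 180 -> 225
  RT 135: heading 225 -> 90
  FD 4.3: (0,10.6) -> (0,14.9) [heading=90, draw]
]
BK 10.8: (0,14.9) -> (0,4.1) [heading=90, draw]
BK 8.5: (0,4.1) -> (0,-4.4) [heading=90, draw]
FD 12.1: (0,-4.4) -> (0,7.7) [heading=90, draw]
BK 6.1: (0,7.7) -> (0,1.6) [heading=90, draw]
Final: pos=(0,1.6), heading=90, 14 segment(s) drawn

Segment lengths:
  seg 1: (0,0) -> (0,3.9), length = 3.9
  seg 2: (0,3.9) -> (0,14.9), length = 11
  seg 3: (0,14.9) -> (0,12.8), length = 2.1
  seg 4: (0,12.8) -> (4.3,12.8), length = 4.3
  seg 5: (4.3,12.8) -> (2.2,12.8), length = 2.1
  seg 6: (2.2,12.8) -> (2.2,8.5), length = 4.3
  seg 7: (2.2,8.5) -> (2.2,10.6), length = 2.1
  seg 8: (2.2,10.6) -> (-2.1,10.6), length = 4.3
  seg 9: (-2.1,10.6) -> (0,10.6), length = 2.1
  seg 10: (0,10.6) -> (0,14.9), length = 4.3
  seg 11: (0,14.9) -> (0,4.1), length = 10.8
  seg 12: (0,4.1) -> (0,-4.4), length = 8.5
  seg 13: (0,-4.4) -> (0,7.7), length = 12.1
  seg 14: (0,7.7) -> (0,1.6), length = 6.1
Total = 78

Answer: 78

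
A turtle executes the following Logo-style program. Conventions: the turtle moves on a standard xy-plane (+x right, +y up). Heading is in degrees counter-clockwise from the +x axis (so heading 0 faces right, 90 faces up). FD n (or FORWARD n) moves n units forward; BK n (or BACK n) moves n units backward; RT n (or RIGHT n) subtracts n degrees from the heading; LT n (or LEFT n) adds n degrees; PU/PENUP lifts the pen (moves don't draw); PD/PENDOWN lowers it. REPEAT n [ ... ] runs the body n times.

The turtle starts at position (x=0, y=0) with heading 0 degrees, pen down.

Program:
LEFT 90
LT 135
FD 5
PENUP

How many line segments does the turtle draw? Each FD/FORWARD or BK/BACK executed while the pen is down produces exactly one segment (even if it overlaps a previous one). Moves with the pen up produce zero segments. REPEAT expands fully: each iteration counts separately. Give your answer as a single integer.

Answer: 1

Derivation:
Executing turtle program step by step:
Start: pos=(0,0), heading=0, pen down
LT 90: heading 0 -> 90
LT 135: heading 90 -> 225
FD 5: (0,0) -> (-3.536,-3.536) [heading=225, draw]
PU: pen up
Final: pos=(-3.536,-3.536), heading=225, 1 segment(s) drawn
Segments drawn: 1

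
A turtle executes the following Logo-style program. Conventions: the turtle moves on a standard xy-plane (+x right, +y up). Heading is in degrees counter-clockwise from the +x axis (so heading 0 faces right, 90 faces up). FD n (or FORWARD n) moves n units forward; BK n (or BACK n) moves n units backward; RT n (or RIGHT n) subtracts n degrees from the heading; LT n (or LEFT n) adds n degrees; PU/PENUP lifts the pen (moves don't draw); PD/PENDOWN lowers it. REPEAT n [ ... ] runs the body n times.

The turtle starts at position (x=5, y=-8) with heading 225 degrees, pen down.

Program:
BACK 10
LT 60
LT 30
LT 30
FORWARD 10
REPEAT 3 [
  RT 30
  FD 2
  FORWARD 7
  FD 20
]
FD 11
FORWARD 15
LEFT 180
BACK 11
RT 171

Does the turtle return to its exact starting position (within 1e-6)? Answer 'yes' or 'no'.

Executing turtle program step by step:
Start: pos=(5,-8), heading=225, pen down
BK 10: (5,-8) -> (12.071,-0.929) [heading=225, draw]
LT 60: heading 225 -> 285
LT 30: heading 285 -> 315
LT 30: heading 315 -> 345
FD 10: (12.071,-0.929) -> (21.73,-3.517) [heading=345, draw]
REPEAT 3 [
  -- iteration 1/3 --
  RT 30: heading 345 -> 315
  FD 2: (21.73,-3.517) -> (23.145,-4.931) [heading=315, draw]
  FD 7: (23.145,-4.931) -> (28.094,-9.881) [heading=315, draw]
  FD 20: (28.094,-9.881) -> (42.236,-24.023) [heading=315, draw]
  -- iteration 2/3 --
  RT 30: heading 315 -> 285
  FD 2: (42.236,-24.023) -> (42.754,-25.955) [heading=285, draw]
  FD 7: (42.754,-25.955) -> (44.566,-32.717) [heading=285, draw]
  FD 20: (44.566,-32.717) -> (49.742,-52.035) [heading=285, draw]
  -- iteration 3/3 --
  RT 30: heading 285 -> 255
  FD 2: (49.742,-52.035) -> (49.225,-53.967) [heading=255, draw]
  FD 7: (49.225,-53.967) -> (47.413,-60.728) [heading=255, draw]
  FD 20: (47.413,-60.728) -> (42.236,-80.047) [heading=255, draw]
]
FD 11: (42.236,-80.047) -> (39.389,-90.672) [heading=255, draw]
FD 15: (39.389,-90.672) -> (35.507,-105.161) [heading=255, draw]
LT 180: heading 255 -> 75
BK 11: (35.507,-105.161) -> (32.66,-115.786) [heading=75, draw]
RT 171: heading 75 -> 264
Final: pos=(32.66,-115.786), heading=264, 14 segment(s) drawn

Start position: (5, -8)
Final position: (32.66, -115.786)
Distance = 111.279; >= 1e-6 -> NOT closed

Answer: no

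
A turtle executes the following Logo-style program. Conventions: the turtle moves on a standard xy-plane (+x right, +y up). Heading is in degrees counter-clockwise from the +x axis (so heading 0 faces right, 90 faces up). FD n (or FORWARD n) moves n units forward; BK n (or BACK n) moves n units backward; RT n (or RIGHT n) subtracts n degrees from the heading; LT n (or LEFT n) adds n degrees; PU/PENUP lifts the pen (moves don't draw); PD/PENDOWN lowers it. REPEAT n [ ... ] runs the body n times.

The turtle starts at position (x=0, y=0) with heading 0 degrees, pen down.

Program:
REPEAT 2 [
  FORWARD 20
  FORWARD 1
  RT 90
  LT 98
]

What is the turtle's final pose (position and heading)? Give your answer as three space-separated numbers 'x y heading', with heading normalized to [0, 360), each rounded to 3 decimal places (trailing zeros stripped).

Executing turtle program step by step:
Start: pos=(0,0), heading=0, pen down
REPEAT 2 [
  -- iteration 1/2 --
  FD 20: (0,0) -> (20,0) [heading=0, draw]
  FD 1: (20,0) -> (21,0) [heading=0, draw]
  RT 90: heading 0 -> 270
  LT 98: heading 270 -> 8
  -- iteration 2/2 --
  FD 20: (21,0) -> (40.805,2.783) [heading=8, draw]
  FD 1: (40.805,2.783) -> (41.796,2.923) [heading=8, draw]
  RT 90: heading 8 -> 278
  LT 98: heading 278 -> 16
]
Final: pos=(41.796,2.923), heading=16, 4 segment(s) drawn

Answer: 41.796 2.923 16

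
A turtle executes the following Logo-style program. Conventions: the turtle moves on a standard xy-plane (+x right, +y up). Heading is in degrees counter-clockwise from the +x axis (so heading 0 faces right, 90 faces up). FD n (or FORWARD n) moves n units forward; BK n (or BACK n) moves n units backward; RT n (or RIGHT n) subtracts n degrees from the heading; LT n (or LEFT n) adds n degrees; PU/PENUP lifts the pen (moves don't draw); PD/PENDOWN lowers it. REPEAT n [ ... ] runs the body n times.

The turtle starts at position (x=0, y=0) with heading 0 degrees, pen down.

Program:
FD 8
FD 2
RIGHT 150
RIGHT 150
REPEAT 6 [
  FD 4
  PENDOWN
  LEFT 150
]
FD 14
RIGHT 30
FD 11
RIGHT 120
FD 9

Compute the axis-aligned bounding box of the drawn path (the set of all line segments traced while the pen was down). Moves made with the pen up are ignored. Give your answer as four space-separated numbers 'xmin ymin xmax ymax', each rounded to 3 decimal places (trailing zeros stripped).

Answer: -5.454 -13.624 12.536 4

Derivation:
Executing turtle program step by step:
Start: pos=(0,0), heading=0, pen down
FD 8: (0,0) -> (8,0) [heading=0, draw]
FD 2: (8,0) -> (10,0) [heading=0, draw]
RT 150: heading 0 -> 210
RT 150: heading 210 -> 60
REPEAT 6 [
  -- iteration 1/6 --
  FD 4: (10,0) -> (12,3.464) [heading=60, draw]
  PD: pen down
  LT 150: heading 60 -> 210
  -- iteration 2/6 --
  FD 4: (12,3.464) -> (8.536,1.464) [heading=210, draw]
  PD: pen down
  LT 150: heading 210 -> 0
  -- iteration 3/6 --
  FD 4: (8.536,1.464) -> (12.536,1.464) [heading=0, draw]
  PD: pen down
  LT 150: heading 0 -> 150
  -- iteration 4/6 --
  FD 4: (12.536,1.464) -> (9.072,3.464) [heading=150, draw]
  PD: pen down
  LT 150: heading 150 -> 300
  -- iteration 5/6 --
  FD 4: (9.072,3.464) -> (11.072,0) [heading=300, draw]
  PD: pen down
  LT 150: heading 300 -> 90
  -- iteration 6/6 --
  FD 4: (11.072,0) -> (11.072,4) [heading=90, draw]
  PD: pen down
  LT 150: heading 90 -> 240
]
FD 14: (11.072,4) -> (4.072,-8.124) [heading=240, draw]
RT 30: heading 240 -> 210
FD 11: (4.072,-8.124) -> (-5.454,-13.624) [heading=210, draw]
RT 120: heading 210 -> 90
FD 9: (-5.454,-13.624) -> (-5.454,-4.624) [heading=90, draw]
Final: pos=(-5.454,-4.624), heading=90, 11 segment(s) drawn

Segment endpoints: x in {-5.454, -5.454, 0, 4.072, 8, 8.536, 9.072, 10, 11.072, 11.072, 12, 12.536}, y in {-13.624, -8.124, -4.624, 0, 1.464, 3.464, 4}
xmin=-5.454, ymin=-13.624, xmax=12.536, ymax=4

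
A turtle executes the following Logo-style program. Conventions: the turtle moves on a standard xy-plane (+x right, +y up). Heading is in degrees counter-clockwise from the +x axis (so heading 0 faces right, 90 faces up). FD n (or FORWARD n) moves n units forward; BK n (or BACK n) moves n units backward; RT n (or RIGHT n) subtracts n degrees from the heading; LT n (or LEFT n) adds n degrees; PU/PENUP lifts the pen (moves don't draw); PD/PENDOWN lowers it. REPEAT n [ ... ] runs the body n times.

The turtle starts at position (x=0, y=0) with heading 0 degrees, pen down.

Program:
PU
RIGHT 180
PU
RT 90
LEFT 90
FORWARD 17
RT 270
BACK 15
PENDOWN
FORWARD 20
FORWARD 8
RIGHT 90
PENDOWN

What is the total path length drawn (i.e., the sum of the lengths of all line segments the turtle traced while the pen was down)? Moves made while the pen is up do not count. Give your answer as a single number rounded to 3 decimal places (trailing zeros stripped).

Answer: 28

Derivation:
Executing turtle program step by step:
Start: pos=(0,0), heading=0, pen down
PU: pen up
RT 180: heading 0 -> 180
PU: pen up
RT 90: heading 180 -> 90
LT 90: heading 90 -> 180
FD 17: (0,0) -> (-17,0) [heading=180, move]
RT 270: heading 180 -> 270
BK 15: (-17,0) -> (-17,15) [heading=270, move]
PD: pen down
FD 20: (-17,15) -> (-17,-5) [heading=270, draw]
FD 8: (-17,-5) -> (-17,-13) [heading=270, draw]
RT 90: heading 270 -> 180
PD: pen down
Final: pos=(-17,-13), heading=180, 2 segment(s) drawn

Segment lengths:
  seg 1: (-17,15) -> (-17,-5), length = 20
  seg 2: (-17,-5) -> (-17,-13), length = 8
Total = 28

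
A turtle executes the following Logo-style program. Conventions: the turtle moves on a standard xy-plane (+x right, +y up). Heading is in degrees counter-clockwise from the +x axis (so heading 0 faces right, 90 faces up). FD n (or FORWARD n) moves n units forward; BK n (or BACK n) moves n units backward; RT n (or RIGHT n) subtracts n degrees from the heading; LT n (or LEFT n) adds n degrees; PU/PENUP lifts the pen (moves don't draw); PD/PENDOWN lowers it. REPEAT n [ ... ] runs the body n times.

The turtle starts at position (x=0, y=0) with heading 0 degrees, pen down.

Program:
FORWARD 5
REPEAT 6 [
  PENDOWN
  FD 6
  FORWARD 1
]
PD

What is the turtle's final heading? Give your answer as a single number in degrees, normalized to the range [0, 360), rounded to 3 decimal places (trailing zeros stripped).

Answer: 0

Derivation:
Executing turtle program step by step:
Start: pos=(0,0), heading=0, pen down
FD 5: (0,0) -> (5,0) [heading=0, draw]
REPEAT 6 [
  -- iteration 1/6 --
  PD: pen down
  FD 6: (5,0) -> (11,0) [heading=0, draw]
  FD 1: (11,0) -> (12,0) [heading=0, draw]
  -- iteration 2/6 --
  PD: pen down
  FD 6: (12,0) -> (18,0) [heading=0, draw]
  FD 1: (18,0) -> (19,0) [heading=0, draw]
  -- iteration 3/6 --
  PD: pen down
  FD 6: (19,0) -> (25,0) [heading=0, draw]
  FD 1: (25,0) -> (26,0) [heading=0, draw]
  -- iteration 4/6 --
  PD: pen down
  FD 6: (26,0) -> (32,0) [heading=0, draw]
  FD 1: (32,0) -> (33,0) [heading=0, draw]
  -- iteration 5/6 --
  PD: pen down
  FD 6: (33,0) -> (39,0) [heading=0, draw]
  FD 1: (39,0) -> (40,0) [heading=0, draw]
  -- iteration 6/6 --
  PD: pen down
  FD 6: (40,0) -> (46,0) [heading=0, draw]
  FD 1: (46,0) -> (47,0) [heading=0, draw]
]
PD: pen down
Final: pos=(47,0), heading=0, 13 segment(s) drawn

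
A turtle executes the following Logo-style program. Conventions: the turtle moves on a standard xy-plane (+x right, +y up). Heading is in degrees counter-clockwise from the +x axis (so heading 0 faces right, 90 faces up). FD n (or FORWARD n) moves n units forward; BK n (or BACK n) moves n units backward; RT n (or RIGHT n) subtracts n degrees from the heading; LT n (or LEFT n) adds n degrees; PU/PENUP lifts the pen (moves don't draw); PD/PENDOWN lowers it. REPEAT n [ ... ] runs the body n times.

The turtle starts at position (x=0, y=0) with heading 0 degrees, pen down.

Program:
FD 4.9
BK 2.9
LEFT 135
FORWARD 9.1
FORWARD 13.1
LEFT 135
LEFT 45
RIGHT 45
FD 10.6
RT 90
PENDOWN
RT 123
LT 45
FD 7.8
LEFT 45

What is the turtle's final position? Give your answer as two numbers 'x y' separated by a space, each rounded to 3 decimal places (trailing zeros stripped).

Answer: -15.319 12.727

Derivation:
Executing turtle program step by step:
Start: pos=(0,0), heading=0, pen down
FD 4.9: (0,0) -> (4.9,0) [heading=0, draw]
BK 2.9: (4.9,0) -> (2,0) [heading=0, draw]
LT 135: heading 0 -> 135
FD 9.1: (2,0) -> (-4.435,6.435) [heading=135, draw]
FD 13.1: (-4.435,6.435) -> (-13.698,15.698) [heading=135, draw]
LT 135: heading 135 -> 270
LT 45: heading 270 -> 315
RT 45: heading 315 -> 270
FD 10.6: (-13.698,15.698) -> (-13.698,5.098) [heading=270, draw]
RT 90: heading 270 -> 180
PD: pen down
RT 123: heading 180 -> 57
LT 45: heading 57 -> 102
FD 7.8: (-13.698,5.098) -> (-15.319,12.727) [heading=102, draw]
LT 45: heading 102 -> 147
Final: pos=(-15.319,12.727), heading=147, 6 segment(s) drawn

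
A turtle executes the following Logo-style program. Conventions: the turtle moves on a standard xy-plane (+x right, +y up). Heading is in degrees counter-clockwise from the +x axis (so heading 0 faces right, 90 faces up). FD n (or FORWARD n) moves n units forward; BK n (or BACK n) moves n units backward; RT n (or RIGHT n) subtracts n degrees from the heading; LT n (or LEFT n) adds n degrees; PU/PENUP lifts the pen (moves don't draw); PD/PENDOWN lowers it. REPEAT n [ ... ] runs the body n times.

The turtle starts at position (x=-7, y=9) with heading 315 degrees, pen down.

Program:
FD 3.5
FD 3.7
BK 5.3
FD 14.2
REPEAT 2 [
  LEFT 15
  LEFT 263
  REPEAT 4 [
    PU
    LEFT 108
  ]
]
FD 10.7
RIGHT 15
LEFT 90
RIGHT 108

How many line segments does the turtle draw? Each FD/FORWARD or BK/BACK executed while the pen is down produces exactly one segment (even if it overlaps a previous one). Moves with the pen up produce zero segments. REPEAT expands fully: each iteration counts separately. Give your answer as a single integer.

Answer: 4

Derivation:
Executing turtle program step by step:
Start: pos=(-7,9), heading=315, pen down
FD 3.5: (-7,9) -> (-4.525,6.525) [heading=315, draw]
FD 3.7: (-4.525,6.525) -> (-1.909,3.909) [heading=315, draw]
BK 5.3: (-1.909,3.909) -> (-5.656,7.656) [heading=315, draw]
FD 14.2: (-5.656,7.656) -> (4.384,-2.384) [heading=315, draw]
REPEAT 2 [
  -- iteration 1/2 --
  LT 15: heading 315 -> 330
  LT 263: heading 330 -> 233
  REPEAT 4 [
    -- iteration 1/4 --
    PU: pen up
    LT 108: heading 233 -> 341
    -- iteration 2/4 --
    PU: pen up
    LT 108: heading 341 -> 89
    -- iteration 3/4 --
    PU: pen up
    LT 108: heading 89 -> 197
    -- iteration 4/4 --
    PU: pen up
    LT 108: heading 197 -> 305
  ]
  -- iteration 2/2 --
  LT 15: heading 305 -> 320
  LT 263: heading 320 -> 223
  REPEAT 4 [
    -- iteration 1/4 --
    PU: pen up
    LT 108: heading 223 -> 331
    -- iteration 2/4 --
    PU: pen up
    LT 108: heading 331 -> 79
    -- iteration 3/4 --
    PU: pen up
    LT 108: heading 79 -> 187
    -- iteration 4/4 --
    PU: pen up
    LT 108: heading 187 -> 295
  ]
]
FD 10.7: (4.384,-2.384) -> (8.906,-12.082) [heading=295, move]
RT 15: heading 295 -> 280
LT 90: heading 280 -> 10
RT 108: heading 10 -> 262
Final: pos=(8.906,-12.082), heading=262, 4 segment(s) drawn
Segments drawn: 4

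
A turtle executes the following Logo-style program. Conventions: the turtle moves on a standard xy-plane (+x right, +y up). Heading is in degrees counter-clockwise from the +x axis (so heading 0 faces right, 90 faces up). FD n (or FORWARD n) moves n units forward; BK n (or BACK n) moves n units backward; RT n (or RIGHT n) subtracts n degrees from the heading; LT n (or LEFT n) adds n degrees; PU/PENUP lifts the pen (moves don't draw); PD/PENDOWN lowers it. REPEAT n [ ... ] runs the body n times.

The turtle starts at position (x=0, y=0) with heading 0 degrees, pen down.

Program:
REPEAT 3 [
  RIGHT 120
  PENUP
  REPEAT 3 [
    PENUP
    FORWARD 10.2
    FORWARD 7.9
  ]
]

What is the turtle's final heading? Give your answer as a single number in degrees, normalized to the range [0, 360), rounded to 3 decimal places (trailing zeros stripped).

Answer: 0

Derivation:
Executing turtle program step by step:
Start: pos=(0,0), heading=0, pen down
REPEAT 3 [
  -- iteration 1/3 --
  RT 120: heading 0 -> 240
  PU: pen up
  REPEAT 3 [
    -- iteration 1/3 --
    PU: pen up
    FD 10.2: (0,0) -> (-5.1,-8.833) [heading=240, move]
    FD 7.9: (-5.1,-8.833) -> (-9.05,-15.675) [heading=240, move]
    -- iteration 2/3 --
    PU: pen up
    FD 10.2: (-9.05,-15.675) -> (-14.15,-24.509) [heading=240, move]
    FD 7.9: (-14.15,-24.509) -> (-18.1,-31.35) [heading=240, move]
    -- iteration 3/3 --
    PU: pen up
    FD 10.2: (-18.1,-31.35) -> (-23.2,-40.184) [heading=240, move]
    FD 7.9: (-23.2,-40.184) -> (-27.15,-47.025) [heading=240, move]
  ]
  -- iteration 2/3 --
  RT 120: heading 240 -> 120
  PU: pen up
  REPEAT 3 [
    -- iteration 1/3 --
    PU: pen up
    FD 10.2: (-27.15,-47.025) -> (-32.25,-38.192) [heading=120, move]
    FD 7.9: (-32.25,-38.192) -> (-36.2,-31.35) [heading=120, move]
    -- iteration 2/3 --
    PU: pen up
    FD 10.2: (-36.2,-31.35) -> (-41.3,-22.517) [heading=120, move]
    FD 7.9: (-41.3,-22.517) -> (-45.25,-15.675) [heading=120, move]
    -- iteration 3/3 --
    PU: pen up
    FD 10.2: (-45.25,-15.675) -> (-50.35,-6.842) [heading=120, move]
    FD 7.9: (-50.35,-6.842) -> (-54.3,0) [heading=120, move]
  ]
  -- iteration 3/3 --
  RT 120: heading 120 -> 0
  PU: pen up
  REPEAT 3 [
    -- iteration 1/3 --
    PU: pen up
    FD 10.2: (-54.3,0) -> (-44.1,0) [heading=0, move]
    FD 7.9: (-44.1,0) -> (-36.2,0) [heading=0, move]
    -- iteration 2/3 --
    PU: pen up
    FD 10.2: (-36.2,0) -> (-26,0) [heading=0, move]
    FD 7.9: (-26,0) -> (-18.1,0) [heading=0, move]
    -- iteration 3/3 --
    PU: pen up
    FD 10.2: (-18.1,0) -> (-7.9,0) [heading=0, move]
    FD 7.9: (-7.9,0) -> (0,0) [heading=0, move]
  ]
]
Final: pos=(0,0), heading=0, 0 segment(s) drawn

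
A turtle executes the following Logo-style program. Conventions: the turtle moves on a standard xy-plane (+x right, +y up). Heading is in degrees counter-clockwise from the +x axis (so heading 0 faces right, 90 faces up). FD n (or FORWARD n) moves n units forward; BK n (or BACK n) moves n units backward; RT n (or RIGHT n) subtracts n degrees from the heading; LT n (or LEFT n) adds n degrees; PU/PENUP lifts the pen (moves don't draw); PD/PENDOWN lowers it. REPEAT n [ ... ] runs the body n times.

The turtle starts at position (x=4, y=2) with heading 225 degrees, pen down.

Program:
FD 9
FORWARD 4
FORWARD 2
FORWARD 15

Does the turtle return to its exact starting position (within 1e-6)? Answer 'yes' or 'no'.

Answer: no

Derivation:
Executing turtle program step by step:
Start: pos=(4,2), heading=225, pen down
FD 9: (4,2) -> (-2.364,-4.364) [heading=225, draw]
FD 4: (-2.364,-4.364) -> (-5.192,-7.192) [heading=225, draw]
FD 2: (-5.192,-7.192) -> (-6.607,-8.607) [heading=225, draw]
FD 15: (-6.607,-8.607) -> (-17.213,-19.213) [heading=225, draw]
Final: pos=(-17.213,-19.213), heading=225, 4 segment(s) drawn

Start position: (4, 2)
Final position: (-17.213, -19.213)
Distance = 30; >= 1e-6 -> NOT closed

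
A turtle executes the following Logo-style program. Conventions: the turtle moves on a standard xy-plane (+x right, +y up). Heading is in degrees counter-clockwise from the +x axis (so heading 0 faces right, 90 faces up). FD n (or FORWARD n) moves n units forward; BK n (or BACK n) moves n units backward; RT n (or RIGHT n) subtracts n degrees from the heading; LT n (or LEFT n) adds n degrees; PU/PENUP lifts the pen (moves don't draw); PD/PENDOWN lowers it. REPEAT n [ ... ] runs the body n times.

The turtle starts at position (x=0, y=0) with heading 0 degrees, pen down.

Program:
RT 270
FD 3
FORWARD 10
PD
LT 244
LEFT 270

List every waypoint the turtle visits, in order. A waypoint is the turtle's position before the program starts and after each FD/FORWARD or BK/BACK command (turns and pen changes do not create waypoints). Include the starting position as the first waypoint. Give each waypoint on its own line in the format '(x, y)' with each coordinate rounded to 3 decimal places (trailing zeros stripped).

Answer: (0, 0)
(0, 3)
(0, 13)

Derivation:
Executing turtle program step by step:
Start: pos=(0,0), heading=0, pen down
RT 270: heading 0 -> 90
FD 3: (0,0) -> (0,3) [heading=90, draw]
FD 10: (0,3) -> (0,13) [heading=90, draw]
PD: pen down
LT 244: heading 90 -> 334
LT 270: heading 334 -> 244
Final: pos=(0,13), heading=244, 2 segment(s) drawn
Waypoints (3 total):
(0, 0)
(0, 3)
(0, 13)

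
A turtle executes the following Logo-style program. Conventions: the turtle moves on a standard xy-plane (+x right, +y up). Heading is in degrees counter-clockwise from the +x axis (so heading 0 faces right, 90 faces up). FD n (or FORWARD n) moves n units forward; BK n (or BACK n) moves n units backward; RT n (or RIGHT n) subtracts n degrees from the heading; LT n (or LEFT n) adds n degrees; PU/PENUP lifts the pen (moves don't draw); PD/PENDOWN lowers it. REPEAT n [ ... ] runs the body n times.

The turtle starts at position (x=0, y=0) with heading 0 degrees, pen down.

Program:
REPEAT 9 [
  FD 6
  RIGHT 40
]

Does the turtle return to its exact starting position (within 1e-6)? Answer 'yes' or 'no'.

Answer: yes

Derivation:
Executing turtle program step by step:
Start: pos=(0,0), heading=0, pen down
REPEAT 9 [
  -- iteration 1/9 --
  FD 6: (0,0) -> (6,0) [heading=0, draw]
  RT 40: heading 0 -> 320
  -- iteration 2/9 --
  FD 6: (6,0) -> (10.596,-3.857) [heading=320, draw]
  RT 40: heading 320 -> 280
  -- iteration 3/9 --
  FD 6: (10.596,-3.857) -> (11.638,-9.766) [heading=280, draw]
  RT 40: heading 280 -> 240
  -- iteration 4/9 --
  FD 6: (11.638,-9.766) -> (8.638,-14.962) [heading=240, draw]
  RT 40: heading 240 -> 200
  -- iteration 5/9 --
  FD 6: (8.638,-14.962) -> (3,-17.014) [heading=200, draw]
  RT 40: heading 200 -> 160
  -- iteration 6/9 --
  FD 6: (3,-17.014) -> (-2.638,-14.962) [heading=160, draw]
  RT 40: heading 160 -> 120
  -- iteration 7/9 --
  FD 6: (-2.638,-14.962) -> (-5.638,-9.766) [heading=120, draw]
  RT 40: heading 120 -> 80
  -- iteration 8/9 --
  FD 6: (-5.638,-9.766) -> (-4.596,-3.857) [heading=80, draw]
  RT 40: heading 80 -> 40
  -- iteration 9/9 --
  FD 6: (-4.596,-3.857) -> (0,0) [heading=40, draw]
  RT 40: heading 40 -> 0
]
Final: pos=(0,0), heading=0, 9 segment(s) drawn

Start position: (0, 0)
Final position: (0, 0)
Distance = 0; < 1e-6 -> CLOSED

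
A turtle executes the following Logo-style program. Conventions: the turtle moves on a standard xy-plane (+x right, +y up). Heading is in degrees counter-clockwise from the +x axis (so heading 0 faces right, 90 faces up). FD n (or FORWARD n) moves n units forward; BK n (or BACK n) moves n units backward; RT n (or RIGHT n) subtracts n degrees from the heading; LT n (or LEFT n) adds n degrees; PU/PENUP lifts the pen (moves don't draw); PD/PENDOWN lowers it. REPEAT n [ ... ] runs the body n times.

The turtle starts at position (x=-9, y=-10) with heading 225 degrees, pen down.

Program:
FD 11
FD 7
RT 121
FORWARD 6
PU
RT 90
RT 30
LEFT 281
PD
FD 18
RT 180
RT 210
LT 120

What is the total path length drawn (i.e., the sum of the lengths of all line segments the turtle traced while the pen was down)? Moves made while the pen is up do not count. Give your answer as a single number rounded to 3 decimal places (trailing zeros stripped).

Executing turtle program step by step:
Start: pos=(-9,-10), heading=225, pen down
FD 11: (-9,-10) -> (-16.778,-17.778) [heading=225, draw]
FD 7: (-16.778,-17.778) -> (-21.728,-22.728) [heading=225, draw]
RT 121: heading 225 -> 104
FD 6: (-21.728,-22.728) -> (-23.179,-16.906) [heading=104, draw]
PU: pen up
RT 90: heading 104 -> 14
RT 30: heading 14 -> 344
LT 281: heading 344 -> 265
PD: pen down
FD 18: (-23.179,-16.906) -> (-24.748,-34.838) [heading=265, draw]
RT 180: heading 265 -> 85
RT 210: heading 85 -> 235
LT 120: heading 235 -> 355
Final: pos=(-24.748,-34.838), heading=355, 4 segment(s) drawn

Segment lengths:
  seg 1: (-9,-10) -> (-16.778,-17.778), length = 11
  seg 2: (-16.778,-17.778) -> (-21.728,-22.728), length = 7
  seg 3: (-21.728,-22.728) -> (-23.179,-16.906), length = 6
  seg 4: (-23.179,-16.906) -> (-24.748,-34.838), length = 18
Total = 42

Answer: 42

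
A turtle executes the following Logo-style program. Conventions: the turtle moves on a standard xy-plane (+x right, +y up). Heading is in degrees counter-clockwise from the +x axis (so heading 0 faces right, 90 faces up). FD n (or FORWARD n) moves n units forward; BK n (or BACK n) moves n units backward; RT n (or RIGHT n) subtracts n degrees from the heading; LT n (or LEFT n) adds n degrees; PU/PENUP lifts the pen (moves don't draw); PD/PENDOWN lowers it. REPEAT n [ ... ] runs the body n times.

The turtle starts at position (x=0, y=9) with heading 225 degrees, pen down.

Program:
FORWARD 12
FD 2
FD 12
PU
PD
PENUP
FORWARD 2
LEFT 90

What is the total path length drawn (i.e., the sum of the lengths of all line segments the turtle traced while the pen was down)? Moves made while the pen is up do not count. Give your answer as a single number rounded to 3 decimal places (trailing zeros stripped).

Executing turtle program step by step:
Start: pos=(0,9), heading=225, pen down
FD 12: (0,9) -> (-8.485,0.515) [heading=225, draw]
FD 2: (-8.485,0.515) -> (-9.899,-0.899) [heading=225, draw]
FD 12: (-9.899,-0.899) -> (-18.385,-9.385) [heading=225, draw]
PU: pen up
PD: pen down
PU: pen up
FD 2: (-18.385,-9.385) -> (-19.799,-10.799) [heading=225, move]
LT 90: heading 225 -> 315
Final: pos=(-19.799,-10.799), heading=315, 3 segment(s) drawn

Segment lengths:
  seg 1: (0,9) -> (-8.485,0.515), length = 12
  seg 2: (-8.485,0.515) -> (-9.899,-0.899), length = 2
  seg 3: (-9.899,-0.899) -> (-18.385,-9.385), length = 12
Total = 26

Answer: 26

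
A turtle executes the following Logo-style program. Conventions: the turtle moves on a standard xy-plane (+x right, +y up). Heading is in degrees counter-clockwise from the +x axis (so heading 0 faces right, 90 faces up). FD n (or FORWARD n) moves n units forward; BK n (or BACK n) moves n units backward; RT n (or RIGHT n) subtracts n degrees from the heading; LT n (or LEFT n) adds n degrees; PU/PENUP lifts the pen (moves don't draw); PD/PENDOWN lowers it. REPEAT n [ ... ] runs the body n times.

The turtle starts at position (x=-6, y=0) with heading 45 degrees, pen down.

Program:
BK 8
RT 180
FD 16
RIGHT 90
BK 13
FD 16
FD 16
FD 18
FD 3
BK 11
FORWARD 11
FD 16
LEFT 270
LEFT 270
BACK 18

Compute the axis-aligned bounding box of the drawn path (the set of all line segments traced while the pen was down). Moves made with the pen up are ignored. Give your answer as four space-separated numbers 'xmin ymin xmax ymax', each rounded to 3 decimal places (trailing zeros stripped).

Executing turtle program step by step:
Start: pos=(-6,0), heading=45, pen down
BK 8: (-6,0) -> (-11.657,-5.657) [heading=45, draw]
RT 180: heading 45 -> 225
FD 16: (-11.657,-5.657) -> (-22.971,-16.971) [heading=225, draw]
RT 90: heading 225 -> 135
BK 13: (-22.971,-16.971) -> (-13.778,-26.163) [heading=135, draw]
FD 16: (-13.778,-26.163) -> (-25.092,-14.849) [heading=135, draw]
FD 16: (-25.092,-14.849) -> (-36.406,-3.536) [heading=135, draw]
FD 18: (-36.406,-3.536) -> (-49.134,9.192) [heading=135, draw]
FD 3: (-49.134,9.192) -> (-51.255,11.314) [heading=135, draw]
BK 11: (-51.255,11.314) -> (-43.477,3.536) [heading=135, draw]
FD 11: (-43.477,3.536) -> (-51.255,11.314) [heading=135, draw]
FD 16: (-51.255,11.314) -> (-62.569,22.627) [heading=135, draw]
LT 270: heading 135 -> 45
LT 270: heading 45 -> 315
BK 18: (-62.569,22.627) -> (-75.296,35.355) [heading=315, draw]
Final: pos=(-75.296,35.355), heading=315, 11 segment(s) drawn

Segment endpoints: x in {-75.296, -62.569, -51.255, -49.134, -43.477, -36.406, -25.092, -22.971, -13.778, -11.657, -6}, y in {-26.163, -16.971, -14.849, -5.657, -3.536, 0, 3.536, 9.192, 11.314, 22.627, 35.355}
xmin=-75.296, ymin=-26.163, xmax=-6, ymax=35.355

Answer: -75.296 -26.163 -6 35.355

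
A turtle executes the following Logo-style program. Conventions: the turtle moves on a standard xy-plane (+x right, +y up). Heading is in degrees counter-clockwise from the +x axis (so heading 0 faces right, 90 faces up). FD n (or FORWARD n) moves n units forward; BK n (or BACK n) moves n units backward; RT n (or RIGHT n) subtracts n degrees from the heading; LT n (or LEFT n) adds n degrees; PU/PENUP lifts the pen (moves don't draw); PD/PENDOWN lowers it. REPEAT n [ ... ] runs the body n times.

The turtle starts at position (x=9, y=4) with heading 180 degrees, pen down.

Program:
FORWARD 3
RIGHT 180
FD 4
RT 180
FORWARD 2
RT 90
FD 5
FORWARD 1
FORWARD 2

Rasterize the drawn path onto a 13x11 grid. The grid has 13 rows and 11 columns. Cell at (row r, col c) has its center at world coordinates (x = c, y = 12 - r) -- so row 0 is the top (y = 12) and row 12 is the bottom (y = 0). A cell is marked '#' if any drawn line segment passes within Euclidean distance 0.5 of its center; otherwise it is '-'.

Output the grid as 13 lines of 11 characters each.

Answer: --------#--
--------#--
--------#--
--------#--
--------#--
--------#--
--------#--
--------#--
------#####
-----------
-----------
-----------
-----------

Derivation:
Segment 0: (9,4) -> (6,4)
Segment 1: (6,4) -> (10,4)
Segment 2: (10,4) -> (8,4)
Segment 3: (8,4) -> (8,9)
Segment 4: (8,9) -> (8,10)
Segment 5: (8,10) -> (8,12)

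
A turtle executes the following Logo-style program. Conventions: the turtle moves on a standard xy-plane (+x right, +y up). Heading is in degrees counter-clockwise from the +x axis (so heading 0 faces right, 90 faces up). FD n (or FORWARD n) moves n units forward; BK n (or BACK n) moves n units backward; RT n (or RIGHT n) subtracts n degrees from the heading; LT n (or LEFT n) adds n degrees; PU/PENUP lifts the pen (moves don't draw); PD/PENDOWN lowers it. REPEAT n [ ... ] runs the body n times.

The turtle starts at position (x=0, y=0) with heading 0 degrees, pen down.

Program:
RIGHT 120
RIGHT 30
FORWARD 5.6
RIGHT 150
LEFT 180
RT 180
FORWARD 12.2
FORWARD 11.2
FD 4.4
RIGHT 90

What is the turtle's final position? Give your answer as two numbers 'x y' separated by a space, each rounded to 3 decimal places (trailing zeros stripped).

Answer: 9.05 21.276

Derivation:
Executing turtle program step by step:
Start: pos=(0,0), heading=0, pen down
RT 120: heading 0 -> 240
RT 30: heading 240 -> 210
FD 5.6: (0,0) -> (-4.85,-2.8) [heading=210, draw]
RT 150: heading 210 -> 60
LT 180: heading 60 -> 240
RT 180: heading 240 -> 60
FD 12.2: (-4.85,-2.8) -> (1.25,7.766) [heading=60, draw]
FD 11.2: (1.25,7.766) -> (6.85,17.465) [heading=60, draw]
FD 4.4: (6.85,17.465) -> (9.05,21.276) [heading=60, draw]
RT 90: heading 60 -> 330
Final: pos=(9.05,21.276), heading=330, 4 segment(s) drawn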